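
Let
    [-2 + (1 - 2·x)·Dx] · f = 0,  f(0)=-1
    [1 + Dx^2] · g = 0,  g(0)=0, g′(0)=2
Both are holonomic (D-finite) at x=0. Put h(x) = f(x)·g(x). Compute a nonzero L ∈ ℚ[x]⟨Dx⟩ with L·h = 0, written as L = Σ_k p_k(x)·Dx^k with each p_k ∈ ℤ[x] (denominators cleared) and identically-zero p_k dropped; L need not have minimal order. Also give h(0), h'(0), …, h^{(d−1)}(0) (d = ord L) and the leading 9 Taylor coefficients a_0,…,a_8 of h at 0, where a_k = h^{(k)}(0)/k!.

f: a_k = -1, -2, -4, -8, -16, -32, -64, -128, -256, …
g: a_k = 0, 2, 0, -1/3, 0, 1/60, 0, -1/2520, 0, …
L₀ := L_f ⊗_s L_g (sym. prod.), ord ≤ 2.
L = (-1 + 2·x) + 4·Dx + (-1 + 2·x)·Dx^2  (order 2).
h: a_k = 0, -2, -4, -23/3, -46/3, -1841/60, -1841/30, -309287/2520, -309287/1260, …
ICs: h(0) = 0, h′(0) = -2.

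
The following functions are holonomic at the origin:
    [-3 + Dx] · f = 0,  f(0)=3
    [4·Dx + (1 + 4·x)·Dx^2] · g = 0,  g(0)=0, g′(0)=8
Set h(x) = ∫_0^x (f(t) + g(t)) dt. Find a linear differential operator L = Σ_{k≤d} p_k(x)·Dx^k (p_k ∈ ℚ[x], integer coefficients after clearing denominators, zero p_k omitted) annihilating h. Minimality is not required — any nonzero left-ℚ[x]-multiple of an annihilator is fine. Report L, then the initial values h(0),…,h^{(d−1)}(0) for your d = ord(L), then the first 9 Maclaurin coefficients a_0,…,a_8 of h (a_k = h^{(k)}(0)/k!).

L = (-132 - 144·x)·Dx^2 + (23 - 72·x - 144·x^2)·Dx^3 + (7 + 40·x + 48·x^2)·Dx^4  (order 4).
h: a_k = 0, 3, 17/2, -5/6, 337/24, -943/40, 16627/240, -326951/1680, 2622169/4480, …
ICs: h(0) = 0, h′(0) = 3, h′′(0) = 17, h′′′(0) = -5.

f: a_k = 3, 9, 27/2, 27/2, 81/8, 243/40, 243/80, 729/560, 2187/4480, …
g: a_k = 0, 8, -16, 128/3, -128, 2048/5, -4096/3, 32768/7, -16384, …
f+g: L₀ = lclm(L_f,L_g), ord ≤ 1+2.
h=∫h₀ ⇒ L = L₀·Dx.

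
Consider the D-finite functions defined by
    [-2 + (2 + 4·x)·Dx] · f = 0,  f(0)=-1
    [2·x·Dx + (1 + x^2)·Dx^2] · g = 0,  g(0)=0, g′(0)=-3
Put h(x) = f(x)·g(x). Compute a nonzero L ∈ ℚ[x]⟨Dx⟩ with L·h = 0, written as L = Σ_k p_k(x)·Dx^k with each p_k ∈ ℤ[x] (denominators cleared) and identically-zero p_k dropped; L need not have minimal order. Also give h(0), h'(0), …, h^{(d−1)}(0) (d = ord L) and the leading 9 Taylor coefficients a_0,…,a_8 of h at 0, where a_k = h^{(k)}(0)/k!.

L = (3 - 2·x - x^2) + (-2 - 2·x + 6·x^2 + 4·x^3)·Dx + (1 + 4·x + 5·x^2 + 4·x^3 + 4·x^4)·Dx^2  (order 2).
h: a_k = 0, 3, 3, -5/2, 1/2, -31/40, 109/40, -2263/560, 2903/560, …
ICs: h(0) = 0, h′(0) = 3.

f: a_k = -1, -1, 1/2, -1/2, 5/8, -7/8, 21/16, -33/16, 429/128, …
g: a_k = 0, -3, 0, 1, 0, -3/5, 0, 3/7, 0, …
Product ⇒ symmetric product L₀, ord ≤ 2.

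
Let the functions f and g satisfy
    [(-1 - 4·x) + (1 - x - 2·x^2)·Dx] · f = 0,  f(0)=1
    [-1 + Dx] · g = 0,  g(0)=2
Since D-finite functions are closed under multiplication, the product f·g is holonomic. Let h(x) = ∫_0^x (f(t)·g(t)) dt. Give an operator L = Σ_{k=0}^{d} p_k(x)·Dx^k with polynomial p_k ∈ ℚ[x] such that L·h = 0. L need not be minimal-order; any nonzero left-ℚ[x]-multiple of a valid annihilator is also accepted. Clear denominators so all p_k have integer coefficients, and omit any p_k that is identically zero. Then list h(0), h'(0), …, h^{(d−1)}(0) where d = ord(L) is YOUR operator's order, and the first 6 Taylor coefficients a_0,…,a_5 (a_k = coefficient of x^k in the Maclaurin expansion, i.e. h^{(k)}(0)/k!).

f: a_k = 1, 1, 3, 5, 11, 21, …
g: a_k = 2, 2, 1, 1/3, 1/12, 1/60, …
Sym-product of L_f,L_g gives L₀ (≤ ord 1).
h=∫₀ˣh₀: take L = L₀·Dx.
L = (2 + 3·x - 2·x^2)·Dx + (-1 + x + 2·x^2)·Dx^2  (order 2).
h: a_k = 0, 2, 2, 3, 13/3, 85/12, …
ICs: h(0) = 0, h′(0) = 2.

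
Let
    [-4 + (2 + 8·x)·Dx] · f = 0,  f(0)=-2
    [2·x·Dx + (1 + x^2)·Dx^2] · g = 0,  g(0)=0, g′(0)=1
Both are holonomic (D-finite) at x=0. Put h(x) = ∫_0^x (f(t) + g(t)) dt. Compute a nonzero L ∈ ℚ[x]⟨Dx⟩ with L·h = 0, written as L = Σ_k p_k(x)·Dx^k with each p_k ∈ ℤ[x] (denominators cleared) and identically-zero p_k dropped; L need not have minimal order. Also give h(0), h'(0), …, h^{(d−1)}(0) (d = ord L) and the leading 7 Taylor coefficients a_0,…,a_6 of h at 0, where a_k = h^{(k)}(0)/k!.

L = (-2 - 20·x + 6·x^2 + 12·x^3)·Dx^2 + (-7 - 8·x - 25·x^2 + 24·x^3 + 42·x^4)·Dx^3 + (-1 - 3·x + 6·x^2 + 9·x^3 + 7·x^4 + 12·x^5)·Dx^4  (order 4).
h: a_k = 0, -2, -3/2, 4/3, -25/12, 4, -93/10, …
ICs: h(0) = 0, h′(0) = -2, h′′(0) = -3, h′′′(0) = 8.

f: a_k = -2, -4, 4, -8, 20, -56, 168, …
g: a_k = 0, 1, 0, -1/3, 0, 1/5, 0, …
Weyl lclm of L_f,L_g ⇒ L₀ (ord ≤ 3).
∫: right-multiply L₀ by Dx.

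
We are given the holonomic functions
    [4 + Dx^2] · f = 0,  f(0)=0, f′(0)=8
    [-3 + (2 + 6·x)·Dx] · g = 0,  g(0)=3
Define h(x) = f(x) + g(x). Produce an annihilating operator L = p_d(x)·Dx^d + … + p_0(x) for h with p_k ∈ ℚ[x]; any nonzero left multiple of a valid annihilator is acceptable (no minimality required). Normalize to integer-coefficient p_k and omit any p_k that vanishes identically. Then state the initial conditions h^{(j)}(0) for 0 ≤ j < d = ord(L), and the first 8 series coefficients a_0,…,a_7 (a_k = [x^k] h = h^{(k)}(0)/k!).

f: a_k = 0, 8, 0, -16/3, 0, 16/15, 0, -32/315, …
g: a_k = 3, 9/2, -27/8, 81/16, -1215/128, 5103/256, -45927/1024, 216513/2048, …
L₀ := lclm(L_f,L_g); ord L₀ ≤ 2+1.
L = (-516 - 1152·x - 1728·x^2) + (56 + 936·x + 3456·x^2 + 3456·x^3)·Dx + (-129 - 288·x - 432·x^2)·Dx^2 + (14 + 234·x + 864·x^2 + 864·x^3)·Dx^3  (order 3).
h: a_k = 3, 25/2, -27/8, -13/48, -1215/128, 80641/3840, -45927/1024, 68136059/645120, …
ICs: h(0) = 3, h′(0) = 25/2, h′′(0) = -27/4.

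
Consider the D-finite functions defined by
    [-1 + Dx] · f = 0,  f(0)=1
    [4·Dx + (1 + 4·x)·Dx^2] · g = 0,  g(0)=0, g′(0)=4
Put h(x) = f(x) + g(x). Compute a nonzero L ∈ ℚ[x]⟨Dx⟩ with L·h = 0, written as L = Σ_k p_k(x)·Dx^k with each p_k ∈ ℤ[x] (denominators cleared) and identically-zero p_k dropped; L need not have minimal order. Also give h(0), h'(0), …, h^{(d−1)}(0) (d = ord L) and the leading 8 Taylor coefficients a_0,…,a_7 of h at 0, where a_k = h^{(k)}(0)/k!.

f: a_k = 1, 1, 1/2, 1/6, 1/24, 1/120, 1/720, 1/5040, …
g: a_k = 0, 4, -8, 64/3, -64, 1024/5, -2048/3, 16384/7, …
Weyl lclm of L_f,L_g ⇒ L₀ (ord ≤ 3).
L = (-36 - 16·x)·Dx + (31 - 8·x - 16·x^2)·Dx^2 + (5 + 24·x + 16·x^2)·Dx^3  (order 3).
h: a_k = 1, 5, -15/2, 43/2, -1535/24, 24577/120, -491519/720, 11796481/5040, …
ICs: h(0) = 1, h′(0) = 5, h′′(0) = -15.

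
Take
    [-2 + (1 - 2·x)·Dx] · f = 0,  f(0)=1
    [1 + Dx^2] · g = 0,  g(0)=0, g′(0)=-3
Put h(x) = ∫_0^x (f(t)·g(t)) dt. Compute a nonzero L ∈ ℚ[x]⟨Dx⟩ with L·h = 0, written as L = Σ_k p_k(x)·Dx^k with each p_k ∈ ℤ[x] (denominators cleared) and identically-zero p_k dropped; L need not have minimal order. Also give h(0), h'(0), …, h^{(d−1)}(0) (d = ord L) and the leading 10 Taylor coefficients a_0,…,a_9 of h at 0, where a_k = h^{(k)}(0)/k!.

L = (-1 + 2·x)·Dx + 4·Dx^2 + (-1 + 2·x)·Dx^3  (order 3).
h: a_k = 0, 0, -3/2, -2, -23/8, -23/5, -1841/240, -263/20, -309287/13440, -309287/7560, …
ICs: h(0) = 0, h′(0) = 0, h′′(0) = -3.

f: a_k = 1, 2, 4, 8, 16, 32, 64, 128, 256, 512, …
g: a_k = 0, -3, 0, 1/2, 0, -1/40, 0, 1/1680, 0, -1/120960, …
h₀=f·g: eliminate ⇒ L₀, order ≤ 1·2.
h=∫₀ˣh₀: take L = L₀·Dx.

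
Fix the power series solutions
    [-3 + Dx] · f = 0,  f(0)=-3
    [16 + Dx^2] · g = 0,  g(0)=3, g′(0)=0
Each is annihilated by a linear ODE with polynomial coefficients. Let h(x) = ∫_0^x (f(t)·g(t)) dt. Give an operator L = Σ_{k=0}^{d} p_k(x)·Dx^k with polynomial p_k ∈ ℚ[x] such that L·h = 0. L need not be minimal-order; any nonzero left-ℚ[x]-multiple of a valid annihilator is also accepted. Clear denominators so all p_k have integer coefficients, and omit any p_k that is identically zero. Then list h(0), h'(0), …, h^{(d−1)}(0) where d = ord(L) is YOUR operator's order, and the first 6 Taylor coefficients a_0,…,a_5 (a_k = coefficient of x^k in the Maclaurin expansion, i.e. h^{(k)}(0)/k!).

L = 25·Dx - 6·Dx^2 + Dx^3  (order 3).
h: a_k = 0, -9, -27/2, 21/2, 351/8, 1581/40, …
ICs: h(0) = 0, h′(0) = -9, h′′(0) = -27.

f: a_k = -3, -9, -27/2, -27/2, -81/8, -243/40, …
g: a_k = 3, 0, -24, 0, 32, 0, …
h₀=f·g: eliminate ⇒ L₀, order ≤ 1·2.
Integrate: L := L₀·Dx.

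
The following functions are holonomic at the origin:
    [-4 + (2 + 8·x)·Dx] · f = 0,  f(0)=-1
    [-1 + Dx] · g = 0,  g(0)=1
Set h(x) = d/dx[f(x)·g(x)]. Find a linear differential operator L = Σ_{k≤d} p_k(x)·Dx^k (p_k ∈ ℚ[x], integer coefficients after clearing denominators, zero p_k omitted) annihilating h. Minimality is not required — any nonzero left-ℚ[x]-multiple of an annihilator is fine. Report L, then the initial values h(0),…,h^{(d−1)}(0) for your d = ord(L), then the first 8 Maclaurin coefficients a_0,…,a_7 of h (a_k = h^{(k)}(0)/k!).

L = (1 + 24·x + 16·x^2) + (-3 - 16·x - 16·x^2)·Dx  (order 1).
h: a_k = -3, -1, -19/2, 53/2, -2371/24, 43487/120, -323377/240, 25470911/5040, …
ICs: h(0) = -3.

f: a_k = -1, -2, 2, -4, 10, -28, 84, -264, …
g: a_k = 1, 1, 1/2, 1/6, 1/24, 1/120, 1/720, 1/5040, …
f·g: L₀ = L_f ⊗_s L_g, ord ≤ 1·1.
Derive L from L₀ (diff closure).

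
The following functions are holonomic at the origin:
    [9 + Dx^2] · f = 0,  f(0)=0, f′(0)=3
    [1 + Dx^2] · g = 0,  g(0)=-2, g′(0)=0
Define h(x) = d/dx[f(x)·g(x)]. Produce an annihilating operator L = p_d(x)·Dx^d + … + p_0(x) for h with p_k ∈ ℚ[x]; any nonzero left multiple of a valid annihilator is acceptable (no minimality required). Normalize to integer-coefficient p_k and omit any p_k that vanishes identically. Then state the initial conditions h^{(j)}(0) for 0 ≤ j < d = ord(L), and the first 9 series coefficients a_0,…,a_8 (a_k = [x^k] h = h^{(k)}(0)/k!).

L = 64 + 20·Dx^2 + Dx^4  (order 4).
h: a_k = -6, 0, 36, 0, -44, 0, 344/15, 0, -228/35, …
ICs: h(0) = -6, h′(0) = 0, h′′(0) = 72, h′′′(0) = 0.

f: a_k = 0, 3, 0, -9/2, 0, 81/40, 0, -243/560, 0, …
g: a_k = -2, 0, 1, 0, -1/12, 0, 1/360, 0, -1/20160, …
Product ⇒ symmetric product L₀, ord ≤ 4.
h₀' ⇒ L via d/dx closure of L₀.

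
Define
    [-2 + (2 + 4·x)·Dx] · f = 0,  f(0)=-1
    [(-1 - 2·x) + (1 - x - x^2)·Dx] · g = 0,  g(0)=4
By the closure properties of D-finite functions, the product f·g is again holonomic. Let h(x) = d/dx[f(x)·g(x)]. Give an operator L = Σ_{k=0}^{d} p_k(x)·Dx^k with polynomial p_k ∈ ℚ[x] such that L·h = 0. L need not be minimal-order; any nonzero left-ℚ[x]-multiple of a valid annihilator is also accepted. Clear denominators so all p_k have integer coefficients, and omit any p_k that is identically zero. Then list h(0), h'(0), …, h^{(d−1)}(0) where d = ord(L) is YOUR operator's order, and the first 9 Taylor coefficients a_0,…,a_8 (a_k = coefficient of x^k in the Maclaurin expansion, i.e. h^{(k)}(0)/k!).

f: a_k = -1, -1, 1/2, -1/2, 5/8, -7/8, 21/16, -33/16, 429/128, …
g: a_k = 4, 4, 8, 12, 20, 32, 52, 84, 136, …
f·g: L₀ = L_f ⊗_s L_g, ord ≤ 1·1.
h=h₀': d/dx-closure on L₀ ⇒ L.
L = (5 + 30·x + 45·x^2 + 30·x^3 + 15·x^4) + (-2 - 5·x + 10·x^3 + 15·x^4 + 6·x^5)·Dx  (order 1).
h: a_k = -8, -20, -60, -110, -255, -879/2, -1855/2, -6155/4, -49995/16, …
ICs: h(0) = -8.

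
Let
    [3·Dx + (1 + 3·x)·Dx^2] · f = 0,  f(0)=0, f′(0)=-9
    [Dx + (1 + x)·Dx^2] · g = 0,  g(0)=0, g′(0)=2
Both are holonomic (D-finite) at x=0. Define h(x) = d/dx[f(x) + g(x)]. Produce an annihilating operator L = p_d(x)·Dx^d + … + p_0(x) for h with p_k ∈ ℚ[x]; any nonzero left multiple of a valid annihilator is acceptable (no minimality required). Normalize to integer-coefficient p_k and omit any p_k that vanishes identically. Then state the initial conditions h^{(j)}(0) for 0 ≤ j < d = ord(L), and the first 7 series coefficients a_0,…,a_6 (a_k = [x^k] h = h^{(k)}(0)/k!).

f: a_k = 0, -9, 27/2, -27, 243/4, -729/5, 729/2, …
g: a_k = 0, 2, -1, 2/3, -1/2, 2/5, -1/3, …
f+g: L₀ = lclm(L_f,L_g), ord ≤ 2+2.
Differentiate: ansatz ord ≤ ord L₀ ⇒ L.
L = 6 + (8 + 12·x)·Dx + (1 + 4·x + 3·x^2)·Dx^2  (order 2).
h: a_k = -7, 25, -79, 241, -727, 2185, -6559, …
ICs: h(0) = -7, h′(0) = 25.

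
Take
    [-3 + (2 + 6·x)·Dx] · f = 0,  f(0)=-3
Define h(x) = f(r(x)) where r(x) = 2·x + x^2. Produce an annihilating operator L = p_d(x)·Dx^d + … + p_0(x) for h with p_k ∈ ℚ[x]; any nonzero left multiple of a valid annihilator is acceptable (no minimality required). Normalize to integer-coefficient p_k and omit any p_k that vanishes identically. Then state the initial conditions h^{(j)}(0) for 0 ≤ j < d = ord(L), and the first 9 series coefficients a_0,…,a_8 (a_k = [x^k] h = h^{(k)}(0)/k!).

f: a_k = -3, -9/2, 27/8, -81/16, 1215/128, -5103/256, 45927/1024, -216513/2048, 8444007/32768, …
Change of var in L_f (x↦r) gives L₀.
L = (-3 - 3·x) + (1 + 6·x + 3·x^2)·Dx  (order 1).
h: a_k = -3, -9, 9, -27, 189/2, -729/2, 2997/2, -12879/2, 228663/8, …
ICs: h(0) = -3.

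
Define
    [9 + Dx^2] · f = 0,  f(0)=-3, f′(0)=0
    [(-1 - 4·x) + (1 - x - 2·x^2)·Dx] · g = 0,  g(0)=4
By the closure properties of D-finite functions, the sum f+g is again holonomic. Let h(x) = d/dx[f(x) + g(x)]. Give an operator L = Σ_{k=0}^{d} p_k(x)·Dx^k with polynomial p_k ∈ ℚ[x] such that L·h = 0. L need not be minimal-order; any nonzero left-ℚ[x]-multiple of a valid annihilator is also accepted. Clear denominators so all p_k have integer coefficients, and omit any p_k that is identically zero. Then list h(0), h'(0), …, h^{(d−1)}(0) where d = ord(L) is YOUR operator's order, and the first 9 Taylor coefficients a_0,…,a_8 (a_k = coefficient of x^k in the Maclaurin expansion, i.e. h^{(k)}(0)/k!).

f: a_k = -3, 0, 27/2, 0, -81/8, 0, 243/80, 0, -2187/4480, …
g: a_k = 4, 4, 12, 20, 44, 84, 172, 340, 684, …
L₀ := lclm(L_f,L_g); ord L₀ ≤ 2+1.
Derive L from L₀ (diff closure).
L = (954 + 3600·x + 8154·x^2 + 4140·x^3 + 5760·x^4 + 3888·x^5 + 2592·x^6) + (-117 - 369·x + 585·x^2 + 747·x^3 + 90·x^4 + 828·x^5 + 1512·x^6 + 864·x^7)·Dx + (106 + 400·x + 906·x^2 + 460·x^3 + 640·x^4 + 432·x^5 + 288·x^6)·Dx^2 + (-13 - 41·x + 65·x^2 + 83·x^3 + 10·x^4 + 92·x^5 + 168·x^6 + 96·x^7)·Dx^3  (order 3).
h: a_k = 4, 51, 60, 271/2, 420, 42009/40, 2380, 3062133/560, 12276, …
ICs: h(0) = 4, h′(0) = 51, h′′(0) = 120.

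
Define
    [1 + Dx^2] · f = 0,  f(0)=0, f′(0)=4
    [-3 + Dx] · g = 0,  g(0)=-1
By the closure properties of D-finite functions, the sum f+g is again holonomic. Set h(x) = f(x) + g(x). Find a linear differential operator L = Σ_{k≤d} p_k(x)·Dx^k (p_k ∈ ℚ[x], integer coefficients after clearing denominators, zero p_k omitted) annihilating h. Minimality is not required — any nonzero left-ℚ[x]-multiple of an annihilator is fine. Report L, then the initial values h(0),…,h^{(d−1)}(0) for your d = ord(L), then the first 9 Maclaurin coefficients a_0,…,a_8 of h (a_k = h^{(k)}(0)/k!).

L = -3 + Dx - 3·Dx^2 + Dx^3  (order 3).
h: a_k = -1, 1, -9/2, -31/6, -27/8, -239/120, -81/80, -313/720, -729/4480, …
ICs: h(0) = -1, h′(0) = 1, h′′(0) = -9.

f: a_k = 0, 4, 0, -2/3, 0, 1/30, 0, -1/1260, 0, …
g: a_k = -1, -3, -9/2, -9/2, -27/8, -81/40, -81/80, -243/560, -729/4480, …
f+g: L₀ = lclm(L_f,L_g), ord ≤ 2+1.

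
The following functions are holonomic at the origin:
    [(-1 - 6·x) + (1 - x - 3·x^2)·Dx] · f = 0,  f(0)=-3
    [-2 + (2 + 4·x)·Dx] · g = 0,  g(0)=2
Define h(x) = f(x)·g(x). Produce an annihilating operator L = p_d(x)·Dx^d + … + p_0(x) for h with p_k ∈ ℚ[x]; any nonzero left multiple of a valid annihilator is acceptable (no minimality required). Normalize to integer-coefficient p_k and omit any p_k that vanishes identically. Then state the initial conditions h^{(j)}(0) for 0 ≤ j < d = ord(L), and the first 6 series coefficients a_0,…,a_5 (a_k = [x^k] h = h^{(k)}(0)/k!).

f: a_k = -3, -3, -12, -21, -57, -120, …
g: a_k = 2, 2, -1, 1, -5/4, 7/4, …
Product ⇒ symmetric product L₀, ord ≤ 1.
L = (2 + 7·x + 9·x^2) + (-1 - x + 5·x^2 + 6·x^3)·Dx  (order 1).
h: a_k = -6, -12, -27, -66, -573/4, -693/2, …
ICs: h(0) = -6.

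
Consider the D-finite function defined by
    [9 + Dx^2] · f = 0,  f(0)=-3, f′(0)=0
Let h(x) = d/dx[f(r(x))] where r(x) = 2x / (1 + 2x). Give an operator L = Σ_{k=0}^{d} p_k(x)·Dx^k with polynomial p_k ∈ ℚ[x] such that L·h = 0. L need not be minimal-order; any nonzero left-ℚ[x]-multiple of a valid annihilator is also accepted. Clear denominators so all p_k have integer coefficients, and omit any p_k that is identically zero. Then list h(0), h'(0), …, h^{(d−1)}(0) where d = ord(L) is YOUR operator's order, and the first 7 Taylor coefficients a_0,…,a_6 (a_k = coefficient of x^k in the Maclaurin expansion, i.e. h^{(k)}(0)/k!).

f: a_k = -3, 0, 27/2, 0, -81/8, 0, 243/80, …
Substitute x→r, Dx→(1/r')Dx; clear ⇒ L₀.
h₀' ⇒ L via d/dx closure of L₀.
L = (60 + 96·x + 96·x^2) + (12 + 72·x + 144·x^2 + 96·x^3)·Dx + (1 + 8·x + 24·x^2 + 32·x^3 + 16·x^4)·Dx^2  (order 2).
h: a_k = 0, 108, -648, 1944, -2160, -58968/5, 462672/5, …
ICs: h(0) = 0, h′(0) = 108.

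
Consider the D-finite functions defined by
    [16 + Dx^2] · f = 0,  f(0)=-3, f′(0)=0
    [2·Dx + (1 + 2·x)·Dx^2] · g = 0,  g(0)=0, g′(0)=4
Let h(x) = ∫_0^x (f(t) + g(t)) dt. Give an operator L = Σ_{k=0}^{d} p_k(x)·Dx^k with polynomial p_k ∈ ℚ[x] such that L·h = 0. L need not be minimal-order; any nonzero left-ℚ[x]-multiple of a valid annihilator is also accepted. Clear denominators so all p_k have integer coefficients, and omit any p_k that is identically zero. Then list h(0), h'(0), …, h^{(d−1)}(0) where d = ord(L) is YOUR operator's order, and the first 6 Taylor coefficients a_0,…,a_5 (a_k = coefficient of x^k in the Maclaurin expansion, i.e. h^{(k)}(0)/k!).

L = (160 + 256·x + 256·x^2)·Dx^2 + (48 + 224·x + 384·x^2 + 256·x^3)·Dx^3 + (10 + 16·x + 16·x^2)·Dx^4 + (3 + 14·x + 24·x^2 + 16·x^3)·Dx^5  (order 5).
h: a_k = 0, -3, 2, 20/3, 4/3, -8, …
ICs: h(0) = 0, h′(0) = -3, h′′(0) = 4, h′′′(0) = 40, h′′′′(0) = 32.

f: a_k = -3, 0, 24, 0, -32, 0, …
g: a_k = 0, 4, -4, 16/3, -8, 64/5, …
L₀ := lclm(L_f,L_g); ord L₀ ≤ 2+2.
∫: right-multiply L₀ by Dx.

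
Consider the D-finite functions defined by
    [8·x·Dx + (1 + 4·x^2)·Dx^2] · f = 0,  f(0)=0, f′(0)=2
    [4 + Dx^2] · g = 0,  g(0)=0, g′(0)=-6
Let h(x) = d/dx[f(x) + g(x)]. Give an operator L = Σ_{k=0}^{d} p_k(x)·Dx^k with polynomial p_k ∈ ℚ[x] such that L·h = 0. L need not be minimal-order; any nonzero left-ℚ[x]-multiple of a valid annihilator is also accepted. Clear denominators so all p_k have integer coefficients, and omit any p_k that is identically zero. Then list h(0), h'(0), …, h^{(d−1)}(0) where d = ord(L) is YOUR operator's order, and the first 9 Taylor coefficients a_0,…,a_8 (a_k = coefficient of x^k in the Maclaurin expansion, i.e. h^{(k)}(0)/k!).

L = (-352·x + 1792·x^3 + 512·x^5) + (-4 + 112·x^2 + 576·x^4 + 256·x^6)·Dx + (-88·x + 448·x^3 + 128·x^5)·Dx^2 + (-1 + 28·x^2 + 144·x^4 + 64·x^6)·Dx^3  (order 3).
h: a_k = -4, 0, 4, 0, 28, 0, -1912/15, 0, 53756/105, …
ICs: h(0) = -4, h′(0) = 0, h′′(0) = 8.

f: a_k = 0, 2, 0, -8/3, 0, 32/5, 0, -128/7, 0, …
g: a_k = 0, -6, 0, 4, 0, -4/5, 0, 8/105, 0, …
Sum ⇒ L₀ = lclm(L_f,L_g) in ℚ(x)⟨Dx⟩.
Differentiate: ansatz ord ≤ ord L₀ ⇒ L.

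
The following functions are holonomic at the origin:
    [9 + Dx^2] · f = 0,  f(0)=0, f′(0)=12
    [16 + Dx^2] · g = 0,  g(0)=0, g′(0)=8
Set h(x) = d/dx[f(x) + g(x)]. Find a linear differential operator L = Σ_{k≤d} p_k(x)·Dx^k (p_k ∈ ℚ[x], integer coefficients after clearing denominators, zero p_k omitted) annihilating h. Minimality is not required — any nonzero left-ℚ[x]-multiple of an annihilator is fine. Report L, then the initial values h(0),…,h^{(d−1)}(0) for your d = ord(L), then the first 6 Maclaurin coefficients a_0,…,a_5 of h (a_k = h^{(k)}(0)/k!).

f: a_k = 0, 12, 0, -18, 0, 81/10, …
g: a_k = 0, 8, 0, -64/3, 0, 256/15, …
Sum ⇒ L₀ = lclm(L_f,L_g) in ℚ(x)⟨Dx⟩.
h₀' ⇒ L via d/dx closure of L₀.
L = 144 + 25·Dx^2 + Dx^4  (order 4).
h: a_k = 20, 0, -118, 0, 755/6, 0, …
ICs: h(0) = 20, h′(0) = 0, h′′(0) = -236, h′′′(0) = 0.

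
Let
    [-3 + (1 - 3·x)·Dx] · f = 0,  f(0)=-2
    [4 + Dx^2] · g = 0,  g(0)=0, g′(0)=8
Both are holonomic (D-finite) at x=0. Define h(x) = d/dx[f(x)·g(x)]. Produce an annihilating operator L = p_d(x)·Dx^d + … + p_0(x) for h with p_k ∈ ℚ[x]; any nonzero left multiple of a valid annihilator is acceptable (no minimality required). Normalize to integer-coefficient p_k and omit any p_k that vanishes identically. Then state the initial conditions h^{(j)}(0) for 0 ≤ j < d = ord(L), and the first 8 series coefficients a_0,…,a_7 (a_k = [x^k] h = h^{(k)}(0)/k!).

f: a_k = -2, -6, -18, -54, -162, -486, -1458, -4374, …
g: a_k = 0, 8, 0, -16/3, 0, 16/15, 0, -32/315, …
h₀=f·g: eliminate ⇒ L₀, order ≤ 1·2.
h₀' ⇒ L via d/dx closure of L₀.
L = (-14 - 24·x + 36·x^2) + (-6 + 18·x)·Dx + (1 - 6·x + 9·x^2)·Dx^2  (order 2).
h: a_k = -16, -96, -400, -1600, -18032/3, -108192/5, -3407984/45, -27263872/105, …
ICs: h(0) = -16, h′(0) = -96.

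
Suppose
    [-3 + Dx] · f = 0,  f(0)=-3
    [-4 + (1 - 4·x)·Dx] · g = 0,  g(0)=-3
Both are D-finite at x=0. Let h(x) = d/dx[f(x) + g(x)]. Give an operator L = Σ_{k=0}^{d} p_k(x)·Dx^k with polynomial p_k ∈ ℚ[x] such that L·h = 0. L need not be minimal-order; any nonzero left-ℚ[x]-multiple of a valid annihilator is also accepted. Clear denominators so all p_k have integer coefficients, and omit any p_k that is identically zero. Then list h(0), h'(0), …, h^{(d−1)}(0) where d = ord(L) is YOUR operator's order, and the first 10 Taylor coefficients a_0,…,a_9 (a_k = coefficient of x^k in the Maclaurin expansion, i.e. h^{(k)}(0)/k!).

L = (216 + 288·x) + (-87 - 72·x + 144·x^2)·Dx + (5 - 8·x - 48·x^2)·Dx^2  (order 2).
h: a_k = -21, -123, -1233/2, -6225/2, -123123/8, -2949849/40, -27525849/80, -880806027/560, -31708944801/4480, -140928616587/4480, …
ICs: h(0) = -21, h′(0) = -123.

f: a_k = -3, -9, -27/2, -27/2, -81/8, -243/40, -243/80, -729/560, -2187/4480, -729/4480, …
g: a_k = -3, -12, -48, -192, -768, -3072, -12288, -49152, -196608, -786432, …
L₀ := lclm(L_f,L_g); ord L₀ ≤ 1+1.
h=h₀': d/dx-closure on L₀ ⇒ L.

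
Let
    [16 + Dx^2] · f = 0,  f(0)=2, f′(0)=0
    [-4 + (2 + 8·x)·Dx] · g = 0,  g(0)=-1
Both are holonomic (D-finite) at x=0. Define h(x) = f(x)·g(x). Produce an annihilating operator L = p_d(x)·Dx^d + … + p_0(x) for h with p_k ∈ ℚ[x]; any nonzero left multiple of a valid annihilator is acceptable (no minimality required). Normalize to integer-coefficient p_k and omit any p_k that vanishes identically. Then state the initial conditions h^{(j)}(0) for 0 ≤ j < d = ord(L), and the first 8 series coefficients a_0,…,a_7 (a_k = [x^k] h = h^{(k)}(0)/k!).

f: a_k = 2, 0, -16, 0, 64/3, 0, -512/45, 0, …
g: a_k = -1, -2, 2, -4, 10, -28, 84, -264, …
h₀=f·g: eliminate ⇒ L₀, order ≤ 2·1.
L = (28 + 128·x + 256·x^2) + (-4 - 16·x)·Dx + (1 + 8·x + 16·x^2)·Dx^2  (order 2).
h: a_k = -2, -4, 20, 24, -100/3, -104/3, 2792/45, -6416/45, …
ICs: h(0) = -2, h′(0) = -4.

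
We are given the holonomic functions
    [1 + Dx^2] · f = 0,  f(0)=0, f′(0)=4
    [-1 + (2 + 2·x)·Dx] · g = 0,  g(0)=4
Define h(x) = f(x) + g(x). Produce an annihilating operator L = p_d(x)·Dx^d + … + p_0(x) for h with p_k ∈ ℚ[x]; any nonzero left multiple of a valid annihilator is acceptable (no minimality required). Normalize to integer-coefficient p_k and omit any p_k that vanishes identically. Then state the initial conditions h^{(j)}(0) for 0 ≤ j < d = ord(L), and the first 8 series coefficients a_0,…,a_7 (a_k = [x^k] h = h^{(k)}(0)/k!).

f: a_k = 0, 4, 0, -2/3, 0, 1/30, 0, -1/1260, …
g: a_k = 4, 2, -1/2, 1/4, -5/32, 7/64, -21/256, 33/512, …
Sum ⇒ L₀ = lclm(L_f,L_g) in ℚ(x)⟨Dx⟩.
L = (-7 - 8·x - 4·x^2) + (6 + 22·x + 24·x^2 + 8·x^3)·Dx + (-7 - 8·x - 4·x^2)·Dx^2 + (6 + 22·x + 24·x^2 + 8·x^3)·Dx^3  (order 3).
h: a_k = 4, 6, -1/2, -5/12, -5/32, 137/960, -21/256, 10267/161280, …
ICs: h(0) = 4, h′(0) = 6, h′′(0) = -1.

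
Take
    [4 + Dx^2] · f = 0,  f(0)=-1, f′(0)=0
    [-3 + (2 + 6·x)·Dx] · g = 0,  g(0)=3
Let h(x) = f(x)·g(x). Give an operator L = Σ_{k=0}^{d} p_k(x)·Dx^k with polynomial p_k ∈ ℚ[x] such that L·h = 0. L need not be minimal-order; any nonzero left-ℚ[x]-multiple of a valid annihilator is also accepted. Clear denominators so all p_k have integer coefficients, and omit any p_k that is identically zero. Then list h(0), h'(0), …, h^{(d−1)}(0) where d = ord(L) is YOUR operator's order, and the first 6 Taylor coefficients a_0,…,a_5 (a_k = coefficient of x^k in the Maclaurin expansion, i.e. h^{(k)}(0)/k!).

f: a_k = -1, 0, 2, 0, -2/3, 0, …
g: a_k = 3, 9/2, -27/8, 81/16, -1215/128, 5103/256, …
f·g: L₀ = L_f ⊗_s L_g, ord ≤ 2·1.
L = (43 + 96·x + 144·x^2) + (-12 - 36·x)·Dx + (4 + 24·x + 36·x^2)·Dx^2  (order 2).
h: a_k = -3, -9/2, 75/8, 63/16, 95/128, -3279/256, …
ICs: h(0) = -3, h′(0) = -9/2.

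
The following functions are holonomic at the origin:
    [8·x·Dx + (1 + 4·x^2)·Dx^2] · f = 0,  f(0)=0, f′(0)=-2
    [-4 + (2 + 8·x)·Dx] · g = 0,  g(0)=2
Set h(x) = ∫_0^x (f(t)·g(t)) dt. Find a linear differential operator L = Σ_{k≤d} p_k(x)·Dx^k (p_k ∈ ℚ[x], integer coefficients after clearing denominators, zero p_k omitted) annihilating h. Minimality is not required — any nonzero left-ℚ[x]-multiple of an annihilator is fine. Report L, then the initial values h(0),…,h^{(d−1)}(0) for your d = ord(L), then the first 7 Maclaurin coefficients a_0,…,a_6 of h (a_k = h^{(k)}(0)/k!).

L = (12 - 16·x - 16·x^2)·Dx + (-4 - 8·x + 48·x^2 + 64·x^3)·Dx^2 + (1 + 8·x + 20·x^2 + 32·x^3 + 64·x^4)·Dx^3  (order 3).
h: a_k = 0, 0, -2, -8/3, 10/3, -16/15, 124/45, …
ICs: h(0) = 0, h′(0) = 0, h′′(0) = -4.

f: a_k = 0, -2, 0, 8/3, 0, -32/5, 0, …
g: a_k = 2, 4, -4, 8, -20, 56, -168, …
f·g: L₀ = L_f ⊗_s L_g, ord ≤ 2·1.
h=∫₀ˣh₀: take L = L₀·Dx.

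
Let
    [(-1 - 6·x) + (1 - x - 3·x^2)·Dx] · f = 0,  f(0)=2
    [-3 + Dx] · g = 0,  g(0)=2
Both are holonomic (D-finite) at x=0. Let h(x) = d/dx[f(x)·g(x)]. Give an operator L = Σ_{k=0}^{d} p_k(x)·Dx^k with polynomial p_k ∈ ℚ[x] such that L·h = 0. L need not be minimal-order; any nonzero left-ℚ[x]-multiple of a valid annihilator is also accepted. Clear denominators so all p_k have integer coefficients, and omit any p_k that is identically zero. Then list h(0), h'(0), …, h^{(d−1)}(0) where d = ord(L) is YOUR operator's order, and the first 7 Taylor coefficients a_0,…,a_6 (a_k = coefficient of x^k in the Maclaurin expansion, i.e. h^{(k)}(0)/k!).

L = (23 + 30·x - 45·x^2 - 54·x^3 + 81·x^4) + (-4 + x + 24·x^2 - 27·x^4)·Dx  (order 1).
h: a_k = 16, 92, 336, 1054, 3038, 84129/10, 112934/5, …
ICs: h(0) = 16.

f: a_k = 2, 2, 8, 14, 38, 80, 194, …
g: a_k = 2, 6, 9, 9, 27/4, 81/20, 81/40, …
h₀=f·g: eliminate ⇒ L₀, order ≤ 1·1.
h₀' ⇒ L via d/dx closure of L₀.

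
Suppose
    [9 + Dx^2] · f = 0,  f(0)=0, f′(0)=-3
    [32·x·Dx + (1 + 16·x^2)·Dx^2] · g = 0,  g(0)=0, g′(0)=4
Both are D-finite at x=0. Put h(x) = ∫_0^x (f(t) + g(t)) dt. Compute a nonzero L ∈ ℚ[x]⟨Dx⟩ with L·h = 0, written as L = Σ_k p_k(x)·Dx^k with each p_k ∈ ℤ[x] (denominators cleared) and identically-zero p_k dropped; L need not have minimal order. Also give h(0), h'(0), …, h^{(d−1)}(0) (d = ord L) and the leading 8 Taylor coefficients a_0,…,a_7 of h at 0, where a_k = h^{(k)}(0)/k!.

f: a_k = 0, -3, 0, 9/2, 0, -81/40, 0, 243/560, …
g: a_k = 0, 4, 0, -64/3, 0, 1024/5, 0, -16384/7, …
Weyl lclm of L_f,L_g ⇒ L₀ (ord ≤ 4).
h=∫₀ˣh₀: take L = L₀·Dx.
L = (-52704·x + 967680·x^3 + 663552·x^5)·Dx^2 + (-207 + 13104·x^2 + 283392·x^4 + 331776·x^6)·Dx^3 + (-5856·x + 107520·x^3 + 73728·x^5)·Dx^4 + (-23 + 1456·x^2 + 31488·x^4 + 36864·x^6)·Dx^5  (order 5).
h: a_k = 0, 0, 1/2, 0, -101/24, 0, 8111/240, 0, …
ICs: h(0) = 0, h′(0) = 0, h′′(0) = 1, h′′′(0) = 0, h′′′′(0) = -101.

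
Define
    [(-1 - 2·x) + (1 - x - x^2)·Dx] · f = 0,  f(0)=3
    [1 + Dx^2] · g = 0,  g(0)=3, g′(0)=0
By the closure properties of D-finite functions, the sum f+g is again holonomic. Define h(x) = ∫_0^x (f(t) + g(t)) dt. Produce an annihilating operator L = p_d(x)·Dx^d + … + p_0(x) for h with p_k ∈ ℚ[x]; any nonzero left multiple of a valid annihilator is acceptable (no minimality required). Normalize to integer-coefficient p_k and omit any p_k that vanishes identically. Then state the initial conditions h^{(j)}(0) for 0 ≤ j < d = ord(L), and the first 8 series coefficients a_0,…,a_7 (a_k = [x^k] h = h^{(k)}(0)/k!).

f: a_k = 3, 3, 6, 9, 15, 24, 39, 63, …
g: a_k = 3, 0, -3/2, 0, 1/8, 0, -1/240, 0, …
L₀ := lclm(L_f,L_g); ord L₀ ≤ 1+2.
h=∫₀ˣh₀: take L = L₀·Dx.
L = (19 + 48·x + 31·x^2 + 24·x^3 + 5·x^4 + 2·x^5)·Dx + (-5 + x + 4·x^2 + 7·x^3 + 6·x^4 + 3·x^5 + x^6)·Dx^2 + (19 + 48·x + 31·x^2 + 24·x^3 + 5·x^4 + 2·x^5)·Dx^3 + (-5 + x + 4·x^2 + 7·x^3 + 6·x^4 + 3·x^5 + x^6)·Dx^4  (order 4).
h: a_k = 0, 6, 3/2, 3/2, 9/4, 121/40, 4, 1337/240, …
ICs: h(0) = 0, h′(0) = 6, h′′(0) = 3, h′′′(0) = 9.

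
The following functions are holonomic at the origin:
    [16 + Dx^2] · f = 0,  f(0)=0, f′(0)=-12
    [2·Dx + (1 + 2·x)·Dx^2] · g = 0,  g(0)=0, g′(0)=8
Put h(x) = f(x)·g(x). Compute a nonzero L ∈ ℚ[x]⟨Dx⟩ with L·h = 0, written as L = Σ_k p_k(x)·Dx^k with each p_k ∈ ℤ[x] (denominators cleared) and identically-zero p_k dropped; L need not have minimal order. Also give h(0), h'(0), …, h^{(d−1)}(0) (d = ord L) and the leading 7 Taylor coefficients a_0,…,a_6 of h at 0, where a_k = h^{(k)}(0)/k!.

L = (2688 + 27648·x + 93184·x^2 + 131072·x^3 + 65536·x^4) + (896 + 5888·x + 12288·x^2 + 8192·x^3)·Dx + (408 + 3712·x + 11904·x^2 + 16384·x^3 + 8192·x^4)·Dx^2 + (56 + 368·x + 768·x^2 + 512·x^3)·Dx^3 + (15 + 124·x + 380·x^2 + 512·x^3 + 256·x^4)·Dx^4  (order 4).
h: a_k = 0, 0, -96, 96, 128, -64, -512/3, …
ICs: h(0) = 0, h′(0) = 0, h′′(0) = -192, h′′′(0) = 576.

f: a_k = 0, -12, 0, 32, 0, -128/5, 0, …
g: a_k = 0, 8, -8, 32/3, -16, 128/5, -128/3, …
Product ⇒ symmetric product L₀, ord ≤ 4.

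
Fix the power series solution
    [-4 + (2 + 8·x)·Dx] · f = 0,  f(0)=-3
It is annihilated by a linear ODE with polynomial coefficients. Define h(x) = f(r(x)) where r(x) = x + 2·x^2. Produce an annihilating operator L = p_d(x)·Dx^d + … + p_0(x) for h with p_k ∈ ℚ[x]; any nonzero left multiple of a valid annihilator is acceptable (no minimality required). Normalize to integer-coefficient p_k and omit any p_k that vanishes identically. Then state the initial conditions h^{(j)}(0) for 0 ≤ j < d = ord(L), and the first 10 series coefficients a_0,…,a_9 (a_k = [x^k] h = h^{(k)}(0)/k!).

L = (-2 - 8·x) + (1 + 4·x + 8·x^2)·Dx  (order 1).
h: a_k = -3, -6, -6, 12, -18, 12, 36, -168, 366, -324, …
ICs: h(0) = -3.

f: a_k = -3, -6, 6, -12, 30, -84, 252, -792, 2574, -8580, …
Change of var in L_f (x↦r) gives L₀.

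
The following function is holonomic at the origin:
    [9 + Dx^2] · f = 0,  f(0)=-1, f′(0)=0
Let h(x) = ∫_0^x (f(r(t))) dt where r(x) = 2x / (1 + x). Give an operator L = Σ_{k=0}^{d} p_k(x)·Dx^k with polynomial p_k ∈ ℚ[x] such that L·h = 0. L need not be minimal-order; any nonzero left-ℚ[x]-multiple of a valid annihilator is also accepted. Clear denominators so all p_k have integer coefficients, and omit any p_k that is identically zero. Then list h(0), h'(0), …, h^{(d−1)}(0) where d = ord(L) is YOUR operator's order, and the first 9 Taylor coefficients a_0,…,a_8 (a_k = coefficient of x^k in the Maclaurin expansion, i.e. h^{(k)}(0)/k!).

f: a_k = -1, 0, 9/2, 0, -27/8, 0, 81/80, 0, -729/4480, …
L₀ from L_f via x↦r, Dx↦r'^{-1}Dx.
∫: right-multiply L₀ by Dx.
L = 36·Dx + (2 + 6·x + 6·x^2 + 2·x^3)·Dx^2 + (1 + 4·x + 6·x^2 + 4·x^3 + x^4)·Dx^3  (order 3).
h: a_k = 0, -1, 0, 6, -9, 0, 24, -1926/35, 729/10, …
ICs: h(0) = 0, h′(0) = -1, h′′(0) = 0.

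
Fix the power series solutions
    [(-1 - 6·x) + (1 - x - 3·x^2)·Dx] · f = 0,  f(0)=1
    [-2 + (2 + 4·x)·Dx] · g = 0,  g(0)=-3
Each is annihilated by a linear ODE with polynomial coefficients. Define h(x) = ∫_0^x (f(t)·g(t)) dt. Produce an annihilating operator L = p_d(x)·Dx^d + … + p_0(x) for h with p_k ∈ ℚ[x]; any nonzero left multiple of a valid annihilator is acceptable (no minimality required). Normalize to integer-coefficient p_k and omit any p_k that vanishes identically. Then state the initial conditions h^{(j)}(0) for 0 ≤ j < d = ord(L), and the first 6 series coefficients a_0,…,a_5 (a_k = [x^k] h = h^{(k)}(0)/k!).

L = (2 + 7·x + 9·x^2)·Dx + (-1 - x + 5·x^2 + 6·x^3)·Dx^2  (order 2).
h: a_k = 0, -3, -3, -9/2, -33/4, -573/40, …
ICs: h(0) = 0, h′(0) = -3.

f: a_k = 1, 1, 4, 7, 19, 40, …
g: a_k = -3, -3, 3/2, -3/2, 15/8, -21/8, …
Sym-product of L_f,L_g gives L₀ (≤ ord 1).
h=∫h₀ ⇒ L = L₀·Dx.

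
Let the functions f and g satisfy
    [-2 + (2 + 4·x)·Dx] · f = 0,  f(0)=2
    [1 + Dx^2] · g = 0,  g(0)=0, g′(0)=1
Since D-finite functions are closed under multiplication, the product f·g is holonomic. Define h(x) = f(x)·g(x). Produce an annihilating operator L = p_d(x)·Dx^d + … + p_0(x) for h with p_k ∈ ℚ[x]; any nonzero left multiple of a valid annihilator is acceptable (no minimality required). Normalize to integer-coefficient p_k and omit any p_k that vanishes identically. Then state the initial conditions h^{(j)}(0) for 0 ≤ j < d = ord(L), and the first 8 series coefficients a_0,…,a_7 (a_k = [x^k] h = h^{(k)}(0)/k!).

f: a_k = 2, 2, -1, 1, -5/4, 7/4, -21/8, 33/8, …
g: a_k = 0, 1, 0, -1/6, 0, 1/120, 0, -1/5040, …
f·g: L₀ = L_f ⊗_s L_g, ord ≤ 1·2.
L = (4 + 4·x + 4·x^2) + (-2 - 4·x)·Dx + (1 + 4·x + 4·x^2)·Dx^2  (order 2).
h: a_k = 0, 2, 2, -4/3, 2/3, -16/15, 8/5, -764/315, …
ICs: h(0) = 0, h′(0) = 2.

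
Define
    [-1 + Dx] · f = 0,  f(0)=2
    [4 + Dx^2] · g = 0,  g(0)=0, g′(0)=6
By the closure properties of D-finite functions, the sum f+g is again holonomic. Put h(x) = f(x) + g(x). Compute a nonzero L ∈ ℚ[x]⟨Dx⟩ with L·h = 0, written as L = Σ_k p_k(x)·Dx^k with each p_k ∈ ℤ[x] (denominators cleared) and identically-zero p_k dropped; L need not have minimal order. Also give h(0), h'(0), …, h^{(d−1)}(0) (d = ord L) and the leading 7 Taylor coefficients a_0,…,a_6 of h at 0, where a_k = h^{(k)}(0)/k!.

L = -4 + 4·Dx - Dx^2 + Dx^3  (order 3).
h: a_k = 2, 8, 1, -11/3, 1/12, 49/60, 1/360, …
ICs: h(0) = 2, h′(0) = 8, h′′(0) = 2.

f: a_k = 2, 2, 1, 1/3, 1/12, 1/60, 1/360, …
g: a_k = 0, 6, 0, -4, 0, 4/5, 0, …
h₀=f+g: left-lcm gives L₀, ord ≤ 3.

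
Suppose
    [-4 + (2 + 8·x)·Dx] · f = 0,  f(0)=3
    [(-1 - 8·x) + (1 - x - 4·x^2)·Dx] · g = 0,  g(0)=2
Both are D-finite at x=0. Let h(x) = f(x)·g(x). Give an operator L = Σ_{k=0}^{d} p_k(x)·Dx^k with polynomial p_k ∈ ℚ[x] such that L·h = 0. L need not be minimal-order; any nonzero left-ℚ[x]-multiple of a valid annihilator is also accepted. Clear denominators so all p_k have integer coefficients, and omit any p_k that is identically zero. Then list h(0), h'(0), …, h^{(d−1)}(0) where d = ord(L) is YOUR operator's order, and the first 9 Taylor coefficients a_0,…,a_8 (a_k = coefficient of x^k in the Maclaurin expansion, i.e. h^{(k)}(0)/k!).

f: a_k = 3, 6, -6, 12, -30, 84, -252, 792, -2574, …
g: a_k = 2, 2, 10, 18, 58, 130, 362, 882, 2330, …
h₀=f·g: eliminate ⇒ L₀, order ≤ 1·1.
L = (3 + 10·x + 24·x^2) + (-1 - 3·x + 8·x^2 + 16·x^3)·Dx  (order 1).
h: a_k = 6, 18, 30, 126, 186, 858, 1098, 6114, 5358, …
ICs: h(0) = 6.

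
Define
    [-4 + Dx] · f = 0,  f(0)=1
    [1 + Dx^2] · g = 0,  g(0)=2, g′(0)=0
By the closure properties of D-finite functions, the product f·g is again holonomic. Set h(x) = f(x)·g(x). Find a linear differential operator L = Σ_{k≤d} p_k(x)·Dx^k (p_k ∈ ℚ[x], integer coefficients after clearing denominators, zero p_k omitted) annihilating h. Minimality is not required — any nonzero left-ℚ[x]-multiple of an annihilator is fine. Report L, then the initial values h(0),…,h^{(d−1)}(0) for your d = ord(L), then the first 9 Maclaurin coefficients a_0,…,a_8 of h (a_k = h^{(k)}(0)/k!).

L = 17 - 8·Dx + Dx^2  (order 2).
h: a_k = 2, 8, 15, 52/3, 161/12, 101/15, 11/8, -727/630, -31679/20160, …
ICs: h(0) = 2, h′(0) = 8.

f: a_k = 1, 4, 8, 32/3, 32/3, 128/15, 256/45, 1024/315, 512/315, …
g: a_k = 2, 0, -1, 0, 1/12, 0, -1/360, 0, 1/20160, …
L₀ := L_f ⊗_s L_g (sym. prod.), ord ≤ 2.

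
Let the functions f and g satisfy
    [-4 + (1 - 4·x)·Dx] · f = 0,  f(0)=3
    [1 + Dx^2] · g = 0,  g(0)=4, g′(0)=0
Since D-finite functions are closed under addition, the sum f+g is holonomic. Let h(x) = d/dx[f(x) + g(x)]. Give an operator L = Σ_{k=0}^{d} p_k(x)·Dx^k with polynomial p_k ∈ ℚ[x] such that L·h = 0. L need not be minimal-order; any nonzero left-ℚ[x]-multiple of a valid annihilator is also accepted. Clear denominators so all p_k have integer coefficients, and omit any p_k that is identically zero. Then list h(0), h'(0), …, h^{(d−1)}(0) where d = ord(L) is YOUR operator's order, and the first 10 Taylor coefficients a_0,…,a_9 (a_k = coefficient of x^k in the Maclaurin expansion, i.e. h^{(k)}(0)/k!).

f: a_k = 3, 12, 48, 192, 768, 3072, 12288, 49152, 196608, 786432, …
g: a_k = 4, 0, -2, 0, 1/6, 0, -1/180, 0, 1/10080, 0, …
h₀=f+g: left-lcm gives L₀, ord ≤ 3.
Differentiate: ansatz ord ≤ ord L₀ ⇒ L.
L = (1544 - 64·x + 128·x^2) + (-97 + 396·x - 48·x^2 + 64·x^3)·Dx + (1544 - 64·x + 128·x^2)·Dx^2 + (-97 + 396·x - 48·x^2 + 64·x^3)·Dx^3  (order 3).
h: a_k = 12, 92, 576, 9218/3, 15360, 2211839/30, 344064, 1981808641/1260, 7077888, 2853804441599/90720, …
ICs: h(0) = 12, h′(0) = 92, h′′(0) = 1152.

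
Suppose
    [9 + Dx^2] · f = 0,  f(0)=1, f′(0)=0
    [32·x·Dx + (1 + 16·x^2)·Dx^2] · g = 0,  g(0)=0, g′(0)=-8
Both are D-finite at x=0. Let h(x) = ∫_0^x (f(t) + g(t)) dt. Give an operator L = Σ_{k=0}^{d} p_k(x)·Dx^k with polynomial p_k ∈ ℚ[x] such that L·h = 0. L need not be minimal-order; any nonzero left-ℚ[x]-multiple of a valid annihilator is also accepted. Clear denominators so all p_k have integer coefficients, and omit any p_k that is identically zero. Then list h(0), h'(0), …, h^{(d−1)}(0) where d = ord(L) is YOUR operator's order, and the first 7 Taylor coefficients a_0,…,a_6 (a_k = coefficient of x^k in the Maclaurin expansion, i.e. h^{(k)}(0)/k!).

f: a_k = 1, 0, -9/2, 0, 27/8, 0, -81/80, …
g: a_k = 0, -8, 0, 128/3, 0, -2048/5, 0, …
h₀=f+g: left-lcm gives L₀, ord ≤ 4.
Integrate: L := L₀·Dx.
L = (-52704·x + 967680·x^3 + 663552·x^5)·Dx^2 + (-207 + 13104·x^2 + 283392·x^4 + 331776·x^6)·Dx^3 + (-5856·x + 107520·x^3 + 73728·x^5)·Dx^4 + (-23 + 1456·x^2 + 31488·x^4 + 36864·x^6)·Dx^5  (order 5).
h: a_k = 0, 1, -4, -3/2, 32/3, 27/40, -1024/15, …
ICs: h(0) = 0, h′(0) = 1, h′′(0) = -8, h′′′(0) = -9, h′′′′(0) = 256.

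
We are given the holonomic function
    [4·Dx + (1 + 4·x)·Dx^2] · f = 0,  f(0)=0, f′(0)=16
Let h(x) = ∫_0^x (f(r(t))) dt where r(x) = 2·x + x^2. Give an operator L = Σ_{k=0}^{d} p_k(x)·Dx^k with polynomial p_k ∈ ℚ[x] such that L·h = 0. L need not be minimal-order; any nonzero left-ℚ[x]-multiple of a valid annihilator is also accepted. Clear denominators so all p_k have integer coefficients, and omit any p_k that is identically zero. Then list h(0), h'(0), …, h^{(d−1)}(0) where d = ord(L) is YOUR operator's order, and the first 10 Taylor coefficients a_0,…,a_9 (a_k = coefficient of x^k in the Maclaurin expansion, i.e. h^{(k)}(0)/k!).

L = (7 + 8·x + 4·x^2)·Dx^2 + (1 + 9·x + 12·x^2 + 4·x^3)·Dx^3  (order 3).
h: a_k = 0, 0, 16, -112/3, 416/3, -3104/5, 46336/15, -49408/3, 645376/7, -4817152/9, …
ICs: h(0) = 0, h′(0) = 0, h′′(0) = 32.

f: a_k = 0, 16, -32, 256/3, -256, 4096/5, -8192/3, 65536/7, -32768, 1048576/9, …
L₀ from L_f via x↦r, Dx↦r'^{-1}Dx.
∫: right-multiply L₀ by Dx.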